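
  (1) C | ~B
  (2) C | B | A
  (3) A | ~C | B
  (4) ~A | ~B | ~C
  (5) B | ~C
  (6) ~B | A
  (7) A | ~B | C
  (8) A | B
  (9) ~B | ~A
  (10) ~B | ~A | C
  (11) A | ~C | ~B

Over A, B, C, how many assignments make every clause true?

There are 2^3 = 8 truth assignments over (A, B, C).
Check each against the 11 clauses (columns in the order A, B, C):
  F F F  ✗ fails (C | B | A)
  F F T  ✗ fails (A | ~C | B)
  F T F  ✗ fails (C | ~B)
  F T T  ✗ fails (~B | A)
  T F F  ✓ satisfies all
  T F T  ✗ fails (B | ~C)
  T T F  ✗ fails (C | ~B)
  T T T  ✗ fails (~A | ~B | ~C)
1 of the 8 rows is a model.

1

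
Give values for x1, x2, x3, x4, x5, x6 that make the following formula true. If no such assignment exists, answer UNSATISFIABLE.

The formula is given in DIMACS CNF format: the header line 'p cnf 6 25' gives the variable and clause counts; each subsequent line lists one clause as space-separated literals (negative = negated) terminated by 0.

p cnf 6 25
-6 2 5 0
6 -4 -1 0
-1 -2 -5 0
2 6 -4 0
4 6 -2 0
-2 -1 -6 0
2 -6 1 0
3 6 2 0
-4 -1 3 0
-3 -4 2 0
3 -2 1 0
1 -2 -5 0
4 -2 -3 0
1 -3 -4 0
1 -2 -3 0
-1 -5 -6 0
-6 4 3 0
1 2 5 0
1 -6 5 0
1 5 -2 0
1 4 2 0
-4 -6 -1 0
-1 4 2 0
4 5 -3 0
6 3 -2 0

Case x6 = False:
Case x4 = False:
(¬x2) alone gives x2 = False.
(x3) alone gives x3 = True.
(x1) alone gives x1 = True.
Now (¬x1) is unsatisfied and unit — conflict.
Backtrack on x4: now try x4 = True.
(¬x1) alone gives x1 = False.
(x2) alone gives x2 = True.
(x3) alone gives x3 = True.
Now (¬x3) is unsatisfied and unit — conflict.
Either choice for x4 ends in contradiction.
Backtrack on x6: now try x6 = True.
Case x2 = True:
(¬x1) alone gives x1 = False.
(x3) alone gives x3 = True.
Now (¬x3) is unsatisfied and unit — conflict.
Backtrack on x2: now try x2 = False.
(x5) alone gives x5 = True.
(x1) alone gives x1 = True.
Now (¬x1) is unsatisfied and unit — conflict.
Either choice for x2 ends in contradiction.
Either choice for x6 ends in contradiction.

UNSATISFIABLE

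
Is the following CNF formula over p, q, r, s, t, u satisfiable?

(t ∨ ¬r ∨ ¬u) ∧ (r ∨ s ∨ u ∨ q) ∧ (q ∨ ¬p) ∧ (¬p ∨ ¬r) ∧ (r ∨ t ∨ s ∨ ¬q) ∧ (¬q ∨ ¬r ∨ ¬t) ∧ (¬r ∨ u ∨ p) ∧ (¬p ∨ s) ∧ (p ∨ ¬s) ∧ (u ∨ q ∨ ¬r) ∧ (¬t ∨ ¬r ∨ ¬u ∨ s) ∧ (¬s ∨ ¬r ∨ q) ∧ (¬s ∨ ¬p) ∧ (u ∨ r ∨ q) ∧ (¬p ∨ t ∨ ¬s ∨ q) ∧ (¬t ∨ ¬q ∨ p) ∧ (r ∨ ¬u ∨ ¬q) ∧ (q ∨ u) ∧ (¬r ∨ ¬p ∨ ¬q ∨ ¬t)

Case q = False:
Unit clause (¬p) forces p = False.
Unit clause (¬s) forces s = False.
Unit clause (u) forces u = True.
Case t = True:
Unit clause (¬r) forces r = False.
This assignment satisfies each clause.
A satisfying assignment: p ↦ False, q ↦ False, r ↦ False, s ↦ False, t ↦ True, u ↦ True.

Satisfiable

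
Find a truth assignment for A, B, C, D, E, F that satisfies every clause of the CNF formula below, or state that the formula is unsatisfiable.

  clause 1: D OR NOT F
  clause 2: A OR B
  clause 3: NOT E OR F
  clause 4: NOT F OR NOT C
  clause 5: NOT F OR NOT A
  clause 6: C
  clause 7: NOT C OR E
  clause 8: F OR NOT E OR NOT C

Unit clause (C) forces C = true.
Unit clause (NOT F) forces F = false.
Unit clause (NOT E) forces E = false.
But (E) is also a unit clause — contradiction.

UNSATISFIABLE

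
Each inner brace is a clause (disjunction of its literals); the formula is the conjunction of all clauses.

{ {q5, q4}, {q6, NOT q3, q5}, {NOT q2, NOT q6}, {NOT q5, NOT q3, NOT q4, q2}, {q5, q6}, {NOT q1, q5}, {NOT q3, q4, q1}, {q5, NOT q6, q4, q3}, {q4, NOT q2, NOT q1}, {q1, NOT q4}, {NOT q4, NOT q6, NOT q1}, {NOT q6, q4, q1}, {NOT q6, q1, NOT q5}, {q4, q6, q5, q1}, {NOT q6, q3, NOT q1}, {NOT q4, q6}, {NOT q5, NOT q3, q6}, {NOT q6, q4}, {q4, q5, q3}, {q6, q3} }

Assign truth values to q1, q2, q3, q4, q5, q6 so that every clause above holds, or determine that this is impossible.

Suppose q5 = true.
Suppose q2 = false.
Suppose q3 = false.
The clause (q6) is unit, so q6 = true.
The clause (q1) is unit, so q1 = true.
That conflicts with the unit clause (NOT q1).
Undo q3 and try q3 = true.
The clause (NOT q4) is unit, so q4 = false.
The clause (q1) is unit, so q1 = true.
The clause (q6) is unit, so q6 = true.
That conflicts with the unit clause (NOT q6).
Either choice for q3 ends in contradiction.
Undo q2 and try q2 = true.
The clause (NOT q6) is unit, so q6 = false.
The clause (NOT q4) is unit, so q4 = false.
The clause (NOT q1) is unit, so q1 = false.
The clause (NOT q3) is unit, so q3 = false.
That conflicts with the unit clause (q3).
Either choice for q2 ends in contradiction.
Undo q5 and try q5 = false.
The clause (q4) is unit, so q4 = true.
The clause (q6) is unit, so q6 = true.
The clause (NOT q2) is unit, so q2 = false.
The clause (NOT q1) is unit, so q1 = false.
That conflicts with the unit clause (q1).
Either choice for q5 ends in contradiction.

UNSATISFIABLE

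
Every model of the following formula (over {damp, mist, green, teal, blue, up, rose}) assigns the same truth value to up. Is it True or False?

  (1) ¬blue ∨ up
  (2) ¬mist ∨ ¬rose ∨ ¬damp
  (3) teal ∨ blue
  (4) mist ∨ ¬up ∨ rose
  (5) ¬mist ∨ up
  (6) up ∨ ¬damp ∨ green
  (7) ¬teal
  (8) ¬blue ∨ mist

Suppose up = False.
From the singleton clause (¬blue), blue = False.
From the singleton clause (teal), teal = True.
But (¬teal) is also a unit clause — contradiction.
So every satisfying assignment has up = True.

True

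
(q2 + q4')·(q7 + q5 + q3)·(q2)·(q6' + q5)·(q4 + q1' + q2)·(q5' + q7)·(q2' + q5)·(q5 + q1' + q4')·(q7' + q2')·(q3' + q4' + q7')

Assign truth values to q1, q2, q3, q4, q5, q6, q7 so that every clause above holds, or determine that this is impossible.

From the singleton clause (q2), q2 = 1.
From the singleton clause (q5), q5 = 1.
From the singleton clause (q7), q7 = 1.
Now (q7') is unsatisfied and unit — conflict.

UNSATISFIABLE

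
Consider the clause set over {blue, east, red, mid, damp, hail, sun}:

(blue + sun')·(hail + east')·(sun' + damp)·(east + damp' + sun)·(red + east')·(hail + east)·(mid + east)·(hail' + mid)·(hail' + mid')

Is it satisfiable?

No

Suppose blue = 1.
Suppose hail = 1.
(mid) alone gives mid = 1.
Now (mid') is unsatisfied and unit — conflict.
That branch fails; take hail = 0 instead.
(east') alone gives east = 0.
Now (east) is unsatisfied and unit — conflict.
Either choice for hail ends in contradiction.
That branch fails; take blue = 0 instead.
(sun') alone gives sun = 0.
Suppose hail = 1.
(mid) alone gives mid = 1.
Now (mid') is unsatisfied and unit — conflict.
That branch fails; take hail = 0 instead.
(east') alone gives east = 0.
Now (east) is unsatisfied and unit — conflict.
Either choice for hail ends in contradiction.
Either choice for blue ends in contradiction.
No assignment satisfies every clause.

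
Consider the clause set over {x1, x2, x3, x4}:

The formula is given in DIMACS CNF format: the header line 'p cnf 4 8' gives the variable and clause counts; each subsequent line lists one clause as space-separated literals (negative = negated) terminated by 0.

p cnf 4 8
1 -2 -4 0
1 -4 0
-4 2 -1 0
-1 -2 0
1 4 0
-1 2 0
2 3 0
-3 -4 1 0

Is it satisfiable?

Unsatisfiable

Branch on x1: set x1 = True.
Unit clause (¬x2) forces x2 = False.
That conflicts with the unit clause (x2).
So x1 must be the other value — set x1 = False.
Unit clause (¬x4) forces x4 = False.
That conflicts with the unit clause (x4).
Neither x1 = True nor x1 = False works.
No assignment satisfies every clause.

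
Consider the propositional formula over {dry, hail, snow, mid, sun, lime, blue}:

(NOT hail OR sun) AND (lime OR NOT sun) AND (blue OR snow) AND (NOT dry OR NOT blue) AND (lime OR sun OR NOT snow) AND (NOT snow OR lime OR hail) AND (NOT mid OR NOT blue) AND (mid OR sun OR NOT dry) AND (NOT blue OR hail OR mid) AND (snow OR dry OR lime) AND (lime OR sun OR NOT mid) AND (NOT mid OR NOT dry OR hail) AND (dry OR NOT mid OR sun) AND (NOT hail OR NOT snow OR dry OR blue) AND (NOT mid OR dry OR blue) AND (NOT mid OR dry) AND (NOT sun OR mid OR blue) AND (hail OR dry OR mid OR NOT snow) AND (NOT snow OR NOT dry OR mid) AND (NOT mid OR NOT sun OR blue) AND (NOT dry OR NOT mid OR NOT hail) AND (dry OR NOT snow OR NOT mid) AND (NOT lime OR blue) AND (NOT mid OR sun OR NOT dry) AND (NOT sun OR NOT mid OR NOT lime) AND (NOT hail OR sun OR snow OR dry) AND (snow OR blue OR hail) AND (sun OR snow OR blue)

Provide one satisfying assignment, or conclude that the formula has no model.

Try hail = true.
Unit clause (sun) forces sun = true.
Unit clause (lime) forces lime = true.
Unit clause (blue) forces blue = true.
Unit clause (NOT dry) forces dry = false.
Unit clause (NOT mid) forces mid = false.
Every clause is now satisfied; snow is unconstrained.

dry ↦ false,  hail ↦ true,  snow ↦ false,  mid ↦ false,  sun ↦ true,  lime ↦ true,  blue ↦ true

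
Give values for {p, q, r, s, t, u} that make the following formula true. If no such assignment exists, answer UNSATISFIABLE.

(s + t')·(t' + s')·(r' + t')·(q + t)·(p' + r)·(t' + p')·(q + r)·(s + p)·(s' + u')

Branch on s: set s = 0.
From the singleton clause (t'), t = 0.
From the singleton clause (q), q = 1.
From the singleton clause (p), p = 1.
From the singleton clause (r), r = 1.
No clause remains; u is free.

p: 1,  q: 1,  r: 1,  s: 0,  t: 0,  u: 0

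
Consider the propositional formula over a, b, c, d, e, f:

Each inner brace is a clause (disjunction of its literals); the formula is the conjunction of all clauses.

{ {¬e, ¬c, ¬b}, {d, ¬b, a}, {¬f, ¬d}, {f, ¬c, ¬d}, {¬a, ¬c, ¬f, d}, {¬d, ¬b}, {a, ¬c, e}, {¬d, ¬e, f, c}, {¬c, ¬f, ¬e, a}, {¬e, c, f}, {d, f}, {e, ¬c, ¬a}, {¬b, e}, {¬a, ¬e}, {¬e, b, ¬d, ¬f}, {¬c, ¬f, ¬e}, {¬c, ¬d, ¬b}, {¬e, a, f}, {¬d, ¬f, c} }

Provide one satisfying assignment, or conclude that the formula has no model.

Branch on f: set f = True.
Unit clause (¬d) forces d = False.
Branch on b: set b = False.
Branch on a: set a = False.
Branch on c: set c = False.
No clause remains; e is free.

a: False; b: False; c: False; d: False; e: True; f: True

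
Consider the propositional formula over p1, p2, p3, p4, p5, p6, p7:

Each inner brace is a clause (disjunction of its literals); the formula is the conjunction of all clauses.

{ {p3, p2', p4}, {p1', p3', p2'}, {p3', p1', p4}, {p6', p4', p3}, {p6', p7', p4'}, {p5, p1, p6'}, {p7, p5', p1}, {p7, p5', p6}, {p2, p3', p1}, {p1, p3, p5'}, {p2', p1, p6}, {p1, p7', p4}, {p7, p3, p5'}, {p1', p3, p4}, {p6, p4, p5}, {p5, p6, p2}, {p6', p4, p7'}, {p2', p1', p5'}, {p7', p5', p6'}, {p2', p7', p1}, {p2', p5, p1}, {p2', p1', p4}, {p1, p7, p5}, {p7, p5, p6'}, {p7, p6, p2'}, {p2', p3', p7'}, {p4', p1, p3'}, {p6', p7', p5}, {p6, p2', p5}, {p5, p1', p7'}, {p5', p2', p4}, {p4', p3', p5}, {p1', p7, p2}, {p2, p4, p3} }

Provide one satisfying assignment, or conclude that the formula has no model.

p1: 1, p2: 0, p3: 1, p4: 1, p5: 1, p6: 0, p7: 1

Suppose p3 = 1.
Suppose p1 = 1.
Unit clause (p2') forces p2 = 0.
Unit clause (p4) forces p4 = 1.
Unit clause (p5) forces p5 = 1.
Unit clause (p7) forces p7 = 1.
Unit clause (p6') forces p6 = 0.
All clauses are satisfied.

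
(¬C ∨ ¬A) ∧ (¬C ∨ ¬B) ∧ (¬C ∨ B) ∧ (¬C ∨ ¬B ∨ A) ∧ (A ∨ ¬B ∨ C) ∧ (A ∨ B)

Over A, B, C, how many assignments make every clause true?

2

There are 2^3 = 8 truth assignments over (A, B, C).
Split on B. With B = True, the clauses containing B are satisfied and ¬B drops from the rest; 1 of the 2^2 = 4 assignments to the other variables satisfy what remains.
With B = False, by the same count on the reduced clause set, 1 assignment works.
(One model: A=T, B=F, C=F.)
Total: 1 + 1 = 2.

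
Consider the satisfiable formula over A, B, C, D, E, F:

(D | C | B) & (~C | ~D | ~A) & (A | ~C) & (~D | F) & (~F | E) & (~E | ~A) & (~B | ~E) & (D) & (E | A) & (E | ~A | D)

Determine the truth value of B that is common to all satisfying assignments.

False

Suppose B = 1.
(~E) alone gives E = 0.
(~F) alone gives F = 0.
(~D) alone gives D = 0.
That conflicts with the unit clause (D).
So every satisfying assignment has B = False.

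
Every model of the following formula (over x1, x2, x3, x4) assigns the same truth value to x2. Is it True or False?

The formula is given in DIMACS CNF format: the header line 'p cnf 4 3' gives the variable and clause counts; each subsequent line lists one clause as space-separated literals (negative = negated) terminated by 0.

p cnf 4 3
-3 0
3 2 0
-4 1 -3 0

Suppose x2 = False.
Unit clause (¬x3) forces x3 = False.
Now (x3) is unsatisfied and unit — conflict.
So every satisfying assignment has x2 = True.

True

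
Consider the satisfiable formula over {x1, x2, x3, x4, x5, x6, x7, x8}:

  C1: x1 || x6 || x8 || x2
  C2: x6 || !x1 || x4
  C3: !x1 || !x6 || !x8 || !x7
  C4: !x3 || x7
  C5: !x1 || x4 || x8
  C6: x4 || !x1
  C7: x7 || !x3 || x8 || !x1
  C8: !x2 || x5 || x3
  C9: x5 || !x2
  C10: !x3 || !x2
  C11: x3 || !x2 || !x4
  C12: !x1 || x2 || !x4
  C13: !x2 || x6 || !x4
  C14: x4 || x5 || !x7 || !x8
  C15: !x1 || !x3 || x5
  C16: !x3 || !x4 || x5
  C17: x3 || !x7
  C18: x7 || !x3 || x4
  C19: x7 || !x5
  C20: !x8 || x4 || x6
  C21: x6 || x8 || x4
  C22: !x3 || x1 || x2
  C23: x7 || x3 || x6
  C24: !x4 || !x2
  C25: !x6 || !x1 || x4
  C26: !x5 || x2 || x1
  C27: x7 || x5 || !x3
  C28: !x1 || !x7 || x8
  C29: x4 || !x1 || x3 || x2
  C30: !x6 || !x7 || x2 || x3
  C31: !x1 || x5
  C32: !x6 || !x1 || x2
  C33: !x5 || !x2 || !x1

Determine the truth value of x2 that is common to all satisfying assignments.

False

Suppose x2 = true.
(x5) alone gives x5 = true.
(!x3) alone gives x3 = false.
(!x4) alone gives x4 = false.
(!x1) alone gives x1 = false.
(!x7) alone gives x7 = false.
That conflicts with the unit clause (x7).
So every satisfying assignment has x2 = False.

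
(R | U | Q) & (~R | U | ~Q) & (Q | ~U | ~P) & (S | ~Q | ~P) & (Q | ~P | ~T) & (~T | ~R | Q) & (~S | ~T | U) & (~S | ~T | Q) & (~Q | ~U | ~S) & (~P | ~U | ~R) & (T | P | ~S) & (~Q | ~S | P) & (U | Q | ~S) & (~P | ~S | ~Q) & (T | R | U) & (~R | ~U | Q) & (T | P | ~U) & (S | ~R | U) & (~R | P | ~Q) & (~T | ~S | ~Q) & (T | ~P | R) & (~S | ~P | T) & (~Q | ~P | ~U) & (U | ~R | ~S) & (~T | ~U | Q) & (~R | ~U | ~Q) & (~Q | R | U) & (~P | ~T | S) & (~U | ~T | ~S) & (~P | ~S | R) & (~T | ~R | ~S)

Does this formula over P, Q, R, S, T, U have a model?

Branch on R: set R = 0.
Branch on U: set U = 1.
Branch on Q: set Q = 1.
The clause (~S) is unit, so S = 0.
The clause (~P) is unit, so P = 0.
The clause (T) is unit, so T = 1.
All clauses are satisfied.
A satisfying assignment: P=0,  Q=1,  R=0,  S=0,  T=1,  U=1.

Yes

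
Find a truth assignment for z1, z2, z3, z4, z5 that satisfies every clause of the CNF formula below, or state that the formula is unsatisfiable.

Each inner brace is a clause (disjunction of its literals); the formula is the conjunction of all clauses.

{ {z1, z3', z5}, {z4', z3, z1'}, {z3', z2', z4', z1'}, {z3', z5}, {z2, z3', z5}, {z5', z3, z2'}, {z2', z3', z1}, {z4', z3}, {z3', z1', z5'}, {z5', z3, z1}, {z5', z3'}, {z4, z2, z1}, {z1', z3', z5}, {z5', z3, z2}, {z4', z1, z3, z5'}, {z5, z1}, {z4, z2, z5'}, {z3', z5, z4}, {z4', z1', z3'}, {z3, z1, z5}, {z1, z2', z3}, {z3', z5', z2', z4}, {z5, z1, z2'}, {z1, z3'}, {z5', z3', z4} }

z1: 1; z2: 0; z3: 0; z4: 0; z5: 0

Case z3 = 0:
From the singleton clause (z4'), z4 = 0.
Case z5 = 0:
From the singleton clause (z1), z1 = 1.
No clause remains; z2 is free.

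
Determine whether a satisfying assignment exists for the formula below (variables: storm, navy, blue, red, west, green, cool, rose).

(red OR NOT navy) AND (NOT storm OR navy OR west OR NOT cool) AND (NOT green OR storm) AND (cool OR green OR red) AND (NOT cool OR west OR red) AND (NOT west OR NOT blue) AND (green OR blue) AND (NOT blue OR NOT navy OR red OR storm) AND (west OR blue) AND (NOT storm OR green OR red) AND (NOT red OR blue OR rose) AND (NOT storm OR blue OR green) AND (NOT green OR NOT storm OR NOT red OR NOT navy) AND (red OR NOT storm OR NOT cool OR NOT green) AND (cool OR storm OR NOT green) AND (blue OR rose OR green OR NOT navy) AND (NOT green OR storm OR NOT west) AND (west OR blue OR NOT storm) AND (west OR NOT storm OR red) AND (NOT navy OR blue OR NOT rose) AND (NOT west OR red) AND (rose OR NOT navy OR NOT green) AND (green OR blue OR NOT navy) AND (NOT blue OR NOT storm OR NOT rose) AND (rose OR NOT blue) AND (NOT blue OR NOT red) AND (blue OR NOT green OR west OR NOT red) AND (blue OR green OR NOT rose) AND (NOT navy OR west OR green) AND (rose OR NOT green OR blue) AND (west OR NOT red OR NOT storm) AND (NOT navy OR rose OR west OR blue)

Suppose red = true.
(NOT blue) alone gives blue = false.
(green) alone gives green = true.
(storm) alone gives storm = true.
(west) alone gives west = true.
(rose) alone gives rose = true.
(NOT navy) alone gives navy = false.
All clauses hold; cool can take either value.
A satisfying assignment: storm ↦ true,  navy ↦ false,  blue ↦ false,  red ↦ true,  west ↦ true,  green ↦ true,  cool ↦ false,  rose ↦ true.

Satisfiable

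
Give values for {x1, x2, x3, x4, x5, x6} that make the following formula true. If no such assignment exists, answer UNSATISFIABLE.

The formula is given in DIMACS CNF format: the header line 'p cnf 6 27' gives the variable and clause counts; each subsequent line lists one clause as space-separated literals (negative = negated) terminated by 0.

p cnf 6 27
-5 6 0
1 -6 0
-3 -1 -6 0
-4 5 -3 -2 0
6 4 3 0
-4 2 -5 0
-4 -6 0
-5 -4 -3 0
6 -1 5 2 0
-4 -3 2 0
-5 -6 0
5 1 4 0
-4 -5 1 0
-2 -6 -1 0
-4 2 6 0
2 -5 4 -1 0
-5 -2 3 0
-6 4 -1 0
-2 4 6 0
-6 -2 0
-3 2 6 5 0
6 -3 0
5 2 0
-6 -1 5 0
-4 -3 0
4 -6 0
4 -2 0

Branch on x5: set x5 = False.
(x2) alone gives x2 = True.
(¬x6) alone gives x6 = False.
(x4) alone gives x4 = True.
(¬x3) alone gives x3 = False.
Every clause is now satisfied; x1 is unconstrained.

x1 ↦ False; x2 ↦ True; x3 ↦ False; x4 ↦ True; x5 ↦ False; x6 ↦ False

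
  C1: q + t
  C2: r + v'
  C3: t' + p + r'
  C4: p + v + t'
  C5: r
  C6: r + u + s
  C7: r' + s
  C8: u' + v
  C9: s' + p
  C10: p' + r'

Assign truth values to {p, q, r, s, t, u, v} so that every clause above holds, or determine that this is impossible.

(r) alone gives r = 1.
(s) alone gives s = 1.
(p) alone gives p = 1.
Now (p') is unsatisfied and unit — conflict.

UNSATISFIABLE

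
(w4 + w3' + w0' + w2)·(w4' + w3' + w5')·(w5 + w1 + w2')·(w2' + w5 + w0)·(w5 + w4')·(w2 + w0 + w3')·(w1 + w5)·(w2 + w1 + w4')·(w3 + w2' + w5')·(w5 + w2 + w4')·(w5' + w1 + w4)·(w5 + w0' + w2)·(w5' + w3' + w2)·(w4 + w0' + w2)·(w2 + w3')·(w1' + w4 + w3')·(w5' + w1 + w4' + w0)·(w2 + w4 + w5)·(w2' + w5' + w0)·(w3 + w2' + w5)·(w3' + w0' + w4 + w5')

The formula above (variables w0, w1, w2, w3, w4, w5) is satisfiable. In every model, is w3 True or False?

Suppose w3 = 1.
The clause (w2) is unit, so w2 = 1.
Suppose w4 = 0.
The clause (w1') is unit, so w1 = 0.
The clause (w5) is unit, so w5 = 1.
But (w5') is also a unit clause — contradiction.
Undo w4 and try w4 = 1.
The clause (w5') is unit, so w5 = 0.
But (w5) is also a unit clause — contradiction.
Neither w4 = 1 nor w4 = 0 works.
So every satisfying assignment has w3 = False.

False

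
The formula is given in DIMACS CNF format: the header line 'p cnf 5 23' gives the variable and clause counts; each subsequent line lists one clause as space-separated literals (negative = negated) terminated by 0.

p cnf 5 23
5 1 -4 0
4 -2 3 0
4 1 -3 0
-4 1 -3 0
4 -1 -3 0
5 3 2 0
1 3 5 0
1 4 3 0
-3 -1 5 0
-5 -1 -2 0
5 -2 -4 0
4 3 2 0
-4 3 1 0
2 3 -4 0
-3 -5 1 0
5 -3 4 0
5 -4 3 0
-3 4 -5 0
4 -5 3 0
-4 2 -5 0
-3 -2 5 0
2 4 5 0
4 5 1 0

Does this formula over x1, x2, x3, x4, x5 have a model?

No, unsatisfiable

Try x5 = True.
Try x1 = False.
From the singleton clause (¬x3), x3 = False.
From the singleton clause (x4), x4 = True.
Now (¬x4) is unsatisfied and unit — conflict.
That branch fails; take x1 = True instead.
From the singleton clause (¬x2), x2 = False.
From the singleton clause (¬x4), x4 = False.
From the singleton clause (¬x3), x3 = False.
Now (x3) is unsatisfied and unit — conflict.
Both values of x1 lead to a conflict.
That branch fails; take x5 = False instead.
Try x1 = True.
From the singleton clause (¬x3), x3 = False.
From the singleton clause (x2), x2 = True.
From the singleton clause (x4), x4 = True.
Now (¬x4) is unsatisfied and unit — conflict.
That branch fails; take x1 = False instead.
From the singleton clause (¬x4), x4 = False.
Now (x4) is unsatisfied and unit — conflict.
Both values of x1 lead to a conflict.
Both values of x5 lead to a conflict.
No assignment satisfies every clause.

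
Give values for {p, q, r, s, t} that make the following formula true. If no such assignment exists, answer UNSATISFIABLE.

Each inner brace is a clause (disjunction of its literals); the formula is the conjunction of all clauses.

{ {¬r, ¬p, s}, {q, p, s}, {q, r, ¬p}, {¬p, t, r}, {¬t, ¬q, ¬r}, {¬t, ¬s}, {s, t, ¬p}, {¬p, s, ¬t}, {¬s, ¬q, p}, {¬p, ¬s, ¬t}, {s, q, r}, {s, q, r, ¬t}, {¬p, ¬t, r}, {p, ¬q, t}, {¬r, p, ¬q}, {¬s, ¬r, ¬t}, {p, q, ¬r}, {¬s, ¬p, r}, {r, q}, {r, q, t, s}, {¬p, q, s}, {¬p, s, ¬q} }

p=True,  q=True,  r=True,  s=True,  t=False

Suppose t = False.
Suppose p = True.
From the singleton clause (r), r = True.
From the singleton clause (s), s = True.
All clauses hold; q can take either value.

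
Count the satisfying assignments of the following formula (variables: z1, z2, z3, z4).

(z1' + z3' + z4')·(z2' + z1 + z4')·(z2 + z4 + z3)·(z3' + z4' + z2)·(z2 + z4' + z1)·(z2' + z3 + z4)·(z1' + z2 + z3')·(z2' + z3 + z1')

There are 2^4 = 16 truth assignments over (z1, z2, z3, z4).
Split on z1. With z1 = 1, the clauses containing z1 are satisfied and z1' drops from the rest; 2 of the 2^3 = 8 assignments to the other variables satisfy what remains.
With z1 = 0, by the same count on the reduced clause set, 2 assignments work.
(One model: z1=F, z2=F, z3=T, z4=F.)
Total: 2 + 2 = 4.

4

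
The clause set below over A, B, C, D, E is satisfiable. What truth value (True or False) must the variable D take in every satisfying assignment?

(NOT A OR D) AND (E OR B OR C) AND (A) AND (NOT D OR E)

True

Suppose D = false.
(NOT A) alone gives A = false.
But (A) is also a unit clause — contradiction.
So every satisfying assignment has D = True.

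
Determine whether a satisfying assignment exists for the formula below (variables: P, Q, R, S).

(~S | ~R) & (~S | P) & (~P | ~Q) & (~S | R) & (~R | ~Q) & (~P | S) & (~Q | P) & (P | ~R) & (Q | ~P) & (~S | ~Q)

Suppose S = 0.
(~P) alone gives P = 0.
(~Q) alone gives Q = 0.
(~R) alone gives R = 0.
All clauses are satisfied.
A satisfying assignment: P=0, Q=0, R=0, S=0.

Yes, satisfiable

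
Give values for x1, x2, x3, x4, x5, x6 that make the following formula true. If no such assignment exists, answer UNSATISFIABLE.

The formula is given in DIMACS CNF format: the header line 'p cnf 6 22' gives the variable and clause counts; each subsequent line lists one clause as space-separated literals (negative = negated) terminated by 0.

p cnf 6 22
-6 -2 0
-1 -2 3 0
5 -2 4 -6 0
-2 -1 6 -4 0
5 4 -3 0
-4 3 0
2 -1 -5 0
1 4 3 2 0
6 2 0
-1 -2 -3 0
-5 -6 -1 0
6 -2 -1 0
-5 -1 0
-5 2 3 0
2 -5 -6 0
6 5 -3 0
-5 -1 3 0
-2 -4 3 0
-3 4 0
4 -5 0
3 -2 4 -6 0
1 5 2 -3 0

x1 ↦ True,  x2 ↦ False,  x3 ↦ True,  x4 ↦ True,  x5 ↦ False,  x6 ↦ True

Branch on x6: set x6 = True.
From the singleton clause (¬x2), x2 = False.
From the singleton clause (¬x5), x5 = False.
Branch on x4: set x4 = True.
From the singleton clause (x3), x3 = True.
From the singleton clause (x1), x1 = True.
Every clause now holds.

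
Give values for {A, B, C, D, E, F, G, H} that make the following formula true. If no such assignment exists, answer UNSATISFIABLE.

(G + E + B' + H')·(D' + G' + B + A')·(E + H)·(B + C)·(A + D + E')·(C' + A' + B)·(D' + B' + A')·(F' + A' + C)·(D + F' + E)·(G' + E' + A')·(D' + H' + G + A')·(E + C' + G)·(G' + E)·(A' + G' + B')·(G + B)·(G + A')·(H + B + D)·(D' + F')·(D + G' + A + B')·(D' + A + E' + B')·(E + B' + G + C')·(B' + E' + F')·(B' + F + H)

A ↦ 0; B ↦ 0; C ↦ 1; D ↦ 1; E ↦ 1; F ↦ 0; G ↦ 1; H ↦ 1

Branch on E: set E = 1.
Branch on B: set B = 0.
The clause (C) is unit, so C = 1.
The clause (A') is unit, so A = 0.
The clause (D) is unit, so D = 1.
The clause (G) is unit, so G = 1.
The clause (F') is unit, so F = 0.
All clauses hold; H can take either value.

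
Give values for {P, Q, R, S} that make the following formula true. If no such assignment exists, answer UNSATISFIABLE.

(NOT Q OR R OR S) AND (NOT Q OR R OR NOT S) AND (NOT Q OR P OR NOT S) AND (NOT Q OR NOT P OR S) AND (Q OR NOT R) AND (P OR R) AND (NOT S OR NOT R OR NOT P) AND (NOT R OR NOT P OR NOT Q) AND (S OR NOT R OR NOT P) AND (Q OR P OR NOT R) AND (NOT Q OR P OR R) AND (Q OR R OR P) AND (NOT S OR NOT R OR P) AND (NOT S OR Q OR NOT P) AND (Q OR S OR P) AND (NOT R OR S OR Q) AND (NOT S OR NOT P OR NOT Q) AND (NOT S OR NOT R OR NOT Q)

P=true; Q=false; R=false; S=false

Try Q = false.
Unit clause (NOT R) forces R = false.
Unit clause (P) forces P = true.
Unit clause (NOT S) forces S = false.
This assignment satisfies each clause.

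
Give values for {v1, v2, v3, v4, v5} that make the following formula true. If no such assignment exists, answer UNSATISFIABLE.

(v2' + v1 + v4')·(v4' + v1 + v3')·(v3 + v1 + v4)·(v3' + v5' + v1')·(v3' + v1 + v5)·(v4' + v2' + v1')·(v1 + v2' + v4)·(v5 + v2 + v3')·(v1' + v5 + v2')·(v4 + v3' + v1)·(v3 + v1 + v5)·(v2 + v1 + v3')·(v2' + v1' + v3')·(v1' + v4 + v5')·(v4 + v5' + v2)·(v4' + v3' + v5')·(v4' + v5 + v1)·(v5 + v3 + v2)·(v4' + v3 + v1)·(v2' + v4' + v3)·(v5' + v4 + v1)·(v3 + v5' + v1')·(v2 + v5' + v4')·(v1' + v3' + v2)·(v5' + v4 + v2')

Try v2 = 0.
Try v5 = 1.
From the singleton clause (v4), v4 = 1.
That conflicts with the unit clause (v4').
That branch fails; take v5 = 0 instead.
From the singleton clause (v3'), v3 = 0.
That conflicts with the unit clause (v3).
Both values of v5 lead to a conflict.
That branch fails; take v2 = 1 instead.
Try v1 = 1.
From the singleton clause (v4'), v4 = 0.
From the singleton clause (v5), v5 = 1.
That conflicts with the unit clause (v5').
That branch fails; take v1 = 0 instead.
From the singleton clause (v4'), v4 = 0.
That conflicts with the unit clause (v4).
Both values of v1 lead to a conflict.
Both values of v2 lead to a conflict.

UNSATISFIABLE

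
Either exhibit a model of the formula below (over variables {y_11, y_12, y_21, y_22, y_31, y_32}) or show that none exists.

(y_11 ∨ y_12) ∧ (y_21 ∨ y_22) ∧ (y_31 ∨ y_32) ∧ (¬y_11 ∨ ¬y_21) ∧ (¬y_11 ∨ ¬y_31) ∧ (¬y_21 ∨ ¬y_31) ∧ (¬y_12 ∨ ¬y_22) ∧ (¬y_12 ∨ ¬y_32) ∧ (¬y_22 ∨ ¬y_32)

Case y_11 = True:
(¬y_21) alone gives y_21 = False.
(y_22) alone gives y_22 = True.
(¬y_31) alone gives y_31 = False.
(y_32) alone gives y_32 = True.
But (¬y_32) is also a unit clause — contradiction.
So y_11 must be the other value — set y_11 = False.
(y_12) alone gives y_12 = True.
(¬y_22) alone gives y_22 = False.
(y_21) alone gives y_21 = True.
(¬y_31) alone gives y_31 = False.
(y_32) alone gives y_32 = True.
But (¬y_32) is also a unit clause — contradiction.
Both values of y_11 lead to a conflict.

UNSATISFIABLE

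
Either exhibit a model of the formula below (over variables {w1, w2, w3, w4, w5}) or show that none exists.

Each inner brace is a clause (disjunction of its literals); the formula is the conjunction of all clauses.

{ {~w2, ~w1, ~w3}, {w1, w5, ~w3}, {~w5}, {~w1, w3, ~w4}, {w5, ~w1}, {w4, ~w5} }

w1=0; w2=0; w3=0; w4=0; w5=0

The clause (~w5) is unit, so w5 = 0.
The clause (~w1) is unit, so w1 = 0.
The clause (~w3) is unit, so w3 = 0.
Every clause is now satisfied; w2, w4 are unconstrained.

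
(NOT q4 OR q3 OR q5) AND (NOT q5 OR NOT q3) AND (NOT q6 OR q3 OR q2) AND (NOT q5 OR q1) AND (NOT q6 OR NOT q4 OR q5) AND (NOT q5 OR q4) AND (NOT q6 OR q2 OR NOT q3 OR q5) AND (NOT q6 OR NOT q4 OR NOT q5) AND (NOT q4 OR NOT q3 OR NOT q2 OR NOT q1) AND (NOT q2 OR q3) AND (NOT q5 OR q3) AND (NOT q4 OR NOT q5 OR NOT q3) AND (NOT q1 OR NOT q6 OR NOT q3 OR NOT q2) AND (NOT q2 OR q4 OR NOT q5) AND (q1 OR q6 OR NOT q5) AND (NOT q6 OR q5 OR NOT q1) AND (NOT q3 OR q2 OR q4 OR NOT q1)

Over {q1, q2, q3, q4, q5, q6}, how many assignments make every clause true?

9

There are 2^6 = 64 truth assignments over (q1, q2, q3, q4, q5, q6).
Split on q3. With q3 = true, the clauses containing q3 are satisfied and NOT q3 drops from the rest; 7 of the 2^5 = 32 assignments to the other variables satisfy what remains.
With q3 = false, by the same count on the reduced clause set, 2 assignments work.
(One model: q1=F, q2=F, q3=F, q4=F, q5=F, q6=F.)
Total: 7 + 2 = 9.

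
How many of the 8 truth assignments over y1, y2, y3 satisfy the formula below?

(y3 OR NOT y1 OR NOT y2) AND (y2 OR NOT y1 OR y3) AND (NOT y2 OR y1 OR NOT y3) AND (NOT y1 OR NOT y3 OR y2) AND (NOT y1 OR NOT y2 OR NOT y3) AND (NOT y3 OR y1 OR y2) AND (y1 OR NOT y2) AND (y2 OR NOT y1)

1

There are 2^3 = 8 truth assignments over (y1, y2, y3).
Check each against the 8 clauses (columns in the order y1, y2, y3):
  F F F  ✓ satisfies all
  F F T  ✗ fails (NOT y3 OR y1 OR y2)
  F T F  ✗ fails (y1 OR NOT y2)
  F T T  ✗ fails (NOT y2 OR y1 OR NOT y3)
  T F F  ✗ fails (y2 OR NOT y1 OR y3)
  T F T  ✗ fails (NOT y1 OR NOT y3 OR y2)
  T T F  ✗ fails (y3 OR NOT y1 OR NOT y2)
  T T T  ✗ fails (NOT y1 OR NOT y2 OR NOT y3)
1 of the 8 rows is a model.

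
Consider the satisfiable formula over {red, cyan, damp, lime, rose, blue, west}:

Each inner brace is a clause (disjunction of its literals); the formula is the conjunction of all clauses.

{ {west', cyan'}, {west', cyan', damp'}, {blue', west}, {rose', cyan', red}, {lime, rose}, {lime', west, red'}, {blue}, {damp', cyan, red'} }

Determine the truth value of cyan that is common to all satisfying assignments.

Suppose cyan = 1.
(west') alone gives west = 0.
(blue') alone gives blue = 0.
But (blue) is also a unit clause — contradiction.
So every satisfying assignment has cyan = False.

False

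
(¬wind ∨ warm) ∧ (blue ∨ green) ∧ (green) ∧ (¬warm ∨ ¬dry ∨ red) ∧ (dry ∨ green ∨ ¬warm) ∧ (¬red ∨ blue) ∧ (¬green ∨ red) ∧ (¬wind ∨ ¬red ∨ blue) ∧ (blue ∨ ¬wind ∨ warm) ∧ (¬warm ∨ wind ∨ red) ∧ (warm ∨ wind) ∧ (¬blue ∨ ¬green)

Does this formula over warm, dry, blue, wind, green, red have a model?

No

Unit clause (green) forces green = True.
Unit clause (red) forces red = True.
Unit clause (blue) forces blue = True.
Now (¬blue) is unsatisfied and unit — conflict.
No assignment satisfies every clause.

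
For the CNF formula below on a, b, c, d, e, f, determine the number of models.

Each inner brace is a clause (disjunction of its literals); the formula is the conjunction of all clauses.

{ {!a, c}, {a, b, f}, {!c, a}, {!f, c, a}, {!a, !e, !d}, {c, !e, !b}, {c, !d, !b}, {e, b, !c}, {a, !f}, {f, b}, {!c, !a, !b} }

There are 2^6 = 64 truth assignments over (a, b, c, d, e, f).
Split on b. With b = true, the clauses containing b are satisfied and !b drops from the rest; 1 of the 2^5 = 32 assignments to the other variables satisfy what remains.
With b = false, by the same count on the reduced clause set, 1 assignment works.
Total: 1 + 1 = 2.

2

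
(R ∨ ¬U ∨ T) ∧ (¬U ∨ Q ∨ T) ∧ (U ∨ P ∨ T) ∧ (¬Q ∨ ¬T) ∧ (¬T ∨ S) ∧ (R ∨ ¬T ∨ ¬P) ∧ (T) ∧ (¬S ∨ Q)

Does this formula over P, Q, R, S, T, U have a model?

Unsatisfiable

From the singleton clause (T), T = True.
From the singleton clause (¬Q), Q = False.
From the singleton clause (S), S = True.
That conflicts with the unit clause (¬S).
No assignment satisfies every clause.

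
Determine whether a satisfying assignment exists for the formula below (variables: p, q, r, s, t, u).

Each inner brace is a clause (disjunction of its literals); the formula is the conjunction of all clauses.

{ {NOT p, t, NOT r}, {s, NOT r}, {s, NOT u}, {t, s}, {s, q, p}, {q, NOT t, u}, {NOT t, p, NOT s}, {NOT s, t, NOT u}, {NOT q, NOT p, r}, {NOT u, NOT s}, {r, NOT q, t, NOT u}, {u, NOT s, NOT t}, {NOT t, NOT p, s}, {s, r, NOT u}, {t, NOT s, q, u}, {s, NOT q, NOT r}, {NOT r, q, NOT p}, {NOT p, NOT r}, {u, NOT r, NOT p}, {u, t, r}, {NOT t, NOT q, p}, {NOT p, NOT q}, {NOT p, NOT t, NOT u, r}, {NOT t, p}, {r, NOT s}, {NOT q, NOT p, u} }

Yes, satisfiable

Case s = true:
(NOT u) alone gives u = false.
(NOT t) alone gives t = false.
(q) alone gives q = true.
(r) alone gives r = true.
(NOT p) alone gives p = false.
Every clause now holds.
A satisfying assignment: p: false; q: true; r: true; s: true; t: false; u: false.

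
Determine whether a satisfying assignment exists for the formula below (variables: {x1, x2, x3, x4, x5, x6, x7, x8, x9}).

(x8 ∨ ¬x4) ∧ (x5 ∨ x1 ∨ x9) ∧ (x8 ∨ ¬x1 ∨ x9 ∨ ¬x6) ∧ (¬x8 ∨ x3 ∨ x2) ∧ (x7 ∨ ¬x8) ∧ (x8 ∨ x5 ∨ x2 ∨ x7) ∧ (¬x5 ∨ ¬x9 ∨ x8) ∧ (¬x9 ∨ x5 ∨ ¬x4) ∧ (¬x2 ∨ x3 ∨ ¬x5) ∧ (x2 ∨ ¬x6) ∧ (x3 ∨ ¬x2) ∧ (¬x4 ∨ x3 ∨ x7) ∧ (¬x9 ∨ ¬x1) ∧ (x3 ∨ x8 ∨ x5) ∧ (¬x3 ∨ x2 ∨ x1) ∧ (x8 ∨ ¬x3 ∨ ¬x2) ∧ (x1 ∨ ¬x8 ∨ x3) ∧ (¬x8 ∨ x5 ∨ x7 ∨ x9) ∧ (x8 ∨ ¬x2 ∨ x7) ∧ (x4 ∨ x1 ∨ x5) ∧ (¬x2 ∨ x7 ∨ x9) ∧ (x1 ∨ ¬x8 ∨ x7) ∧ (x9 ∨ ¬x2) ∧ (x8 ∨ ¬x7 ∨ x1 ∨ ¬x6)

Satisfiable

Case x8 = False:
Unit clause (¬x4) forces x4 = False.
Case x5 = True:
Unit clause (¬x9) forces x9 = False.
Unit clause (¬x2) forces x2 = False.
Unit clause (¬x6) forces x6 = False.
Case x3 = True:
Unit clause (x1) forces x1 = True.
All clauses hold; x7 can take either value.
A satisfying assignment: x1=True, x2=False, x3=True, x4=False, x5=True, x6=False, x7=False, x8=False, x9=False.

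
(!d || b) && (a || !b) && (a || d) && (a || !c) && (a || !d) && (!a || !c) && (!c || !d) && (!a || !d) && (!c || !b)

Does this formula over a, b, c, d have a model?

Yes

Branch on d: set d = false.
The clause (a) is unit, so a = true.
The clause (!c) is unit, so c = false.
Every clause is now satisfied; b is unconstrained.
A satisfying assignment: a ↦ true; b ↦ false; c ↦ false; d ↦ false.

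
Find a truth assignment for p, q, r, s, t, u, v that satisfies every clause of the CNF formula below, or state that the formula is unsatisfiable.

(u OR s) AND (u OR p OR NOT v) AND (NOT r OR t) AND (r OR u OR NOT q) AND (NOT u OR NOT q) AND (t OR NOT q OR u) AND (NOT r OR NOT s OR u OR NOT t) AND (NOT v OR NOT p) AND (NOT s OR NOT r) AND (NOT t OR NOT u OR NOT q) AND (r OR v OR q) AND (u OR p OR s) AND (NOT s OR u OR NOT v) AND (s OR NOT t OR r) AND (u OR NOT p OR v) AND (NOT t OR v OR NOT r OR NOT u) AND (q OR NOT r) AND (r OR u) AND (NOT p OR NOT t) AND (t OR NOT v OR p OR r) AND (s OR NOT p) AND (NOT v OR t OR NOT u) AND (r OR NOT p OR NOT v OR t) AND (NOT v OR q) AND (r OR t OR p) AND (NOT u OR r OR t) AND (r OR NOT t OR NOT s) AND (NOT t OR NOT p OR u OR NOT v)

Case u = true:
Unit clause (NOT q) forces q = false.
Unit clause (NOT r) forces r = false.
Unit clause (v) forces v = true.
That conflicts with the unit clause (NOT v).
Backtrack on u: now try u = false.
Unit clause (s) forces s = true.
Unit clause (NOT r) forces r = false.
That conflicts with the unit clause (r).
Both values of u lead to a conflict.

UNSATISFIABLE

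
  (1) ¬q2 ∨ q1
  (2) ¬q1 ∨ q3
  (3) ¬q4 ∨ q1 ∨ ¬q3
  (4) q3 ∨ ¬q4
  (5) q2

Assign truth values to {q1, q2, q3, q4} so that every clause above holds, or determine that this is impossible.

q1: True, q2: True, q3: True, q4: True

From the singleton clause (q2), q2 = True.
From the singleton clause (q1), q1 = True.
From the singleton clause (q3), q3 = True.
All clauses hold; q4 can take either value.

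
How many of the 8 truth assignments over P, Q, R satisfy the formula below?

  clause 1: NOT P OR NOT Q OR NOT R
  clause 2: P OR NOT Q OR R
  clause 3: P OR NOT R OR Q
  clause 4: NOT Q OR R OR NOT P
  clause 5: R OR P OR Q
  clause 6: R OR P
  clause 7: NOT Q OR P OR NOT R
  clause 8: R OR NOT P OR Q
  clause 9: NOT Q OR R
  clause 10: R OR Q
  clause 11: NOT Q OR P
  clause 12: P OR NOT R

There are 2^3 = 8 truth assignments over (P, Q, R).
Check each against the 12 clauses (columns in the order P, Q, R):
  F F F  ✗ fails (R OR P OR Q)
  F F T  ✗ fails (P OR NOT R OR Q)
  F T F  ✗ fails (P OR NOT Q OR R)
  F T T  ✗ fails (NOT Q OR P OR NOT R)
  T F F  ✗ fails (R OR NOT P OR Q)
  T F T  ✓ satisfies all
  T T F  ✗ fails (NOT Q OR R OR NOT P)
  T T T  ✗ fails (NOT P OR NOT Q OR NOT R)
1 of the 8 rows is a model.

1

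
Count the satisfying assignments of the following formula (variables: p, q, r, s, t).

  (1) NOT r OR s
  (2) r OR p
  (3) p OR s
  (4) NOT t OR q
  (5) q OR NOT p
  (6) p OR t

There are 2^5 = 32 truth assignments over (p, q, r, s, t).
Split on t. With t = true, the clauses containing t are satisfied and NOT t drops from the rest; 4 of the 2^4 = 16 assignments to the other variables satisfy what remains.
With t = false, by the same count on the reduced clause set, 3 assignments work.
Total: 4 + 3 = 7.

7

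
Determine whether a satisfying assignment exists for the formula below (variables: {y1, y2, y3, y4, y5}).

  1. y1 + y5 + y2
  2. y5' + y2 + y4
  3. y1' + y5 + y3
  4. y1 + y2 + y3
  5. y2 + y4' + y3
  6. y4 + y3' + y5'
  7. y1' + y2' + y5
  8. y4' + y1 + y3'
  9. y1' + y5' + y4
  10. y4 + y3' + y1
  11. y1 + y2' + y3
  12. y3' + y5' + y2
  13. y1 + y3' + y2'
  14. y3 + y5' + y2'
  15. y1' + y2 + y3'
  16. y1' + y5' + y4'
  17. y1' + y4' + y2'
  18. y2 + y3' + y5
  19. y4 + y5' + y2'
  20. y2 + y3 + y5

No, unsatisfiable

Branch on y1: set y1 = 1.
Branch on y5: set y5 = 1.
From the singleton clause (y4), y4 = 1.
But (y4') is also a unit clause — contradiction.
Backtrack on y5: now try y5 = 0.
From the singleton clause (y3), y3 = 1.
From the singleton clause (y2'), y2 = 0.
But (y2) is also a unit clause — contradiction.
Neither y5 = 1 nor y5 = 0 works.
Backtrack on y1: now try y1 = 0.
Branch on y5: set y5 = 1.
Branch on y2: set y2 = 1.
From the singleton clause (y3), y3 = 1.
But (y3') is also a unit clause — contradiction.
Backtrack on y2: now try y2 = 0.
From the singleton clause (y4), y4 = 1.
From the singleton clause (y3), y3 = 1.
But (y3') is also a unit clause — contradiction.
Neither y2 = 1 nor y2 = 0 works.
Backtrack on y5: now try y5 = 0.
From the singleton clause (y2), y2 = 1.
From the singleton clause (y3), y3 = 1.
But (y3') is also a unit clause — contradiction.
Neither y5 = 1 nor y5 = 0 works.
Neither y1 = 1 nor y1 = 0 works.
No assignment satisfies every clause.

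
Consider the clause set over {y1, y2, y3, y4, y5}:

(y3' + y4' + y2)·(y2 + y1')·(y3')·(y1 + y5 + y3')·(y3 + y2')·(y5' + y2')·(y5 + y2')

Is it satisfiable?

(y3') alone gives y3 = 0.
(y2') alone gives y2 = 0.
(y1') alone gives y1 = 0.
All clauses hold; y4, y5 can take either value.
A satisfying assignment: y1=0; y2=0; y3=0; y4=1; y5=0.

Yes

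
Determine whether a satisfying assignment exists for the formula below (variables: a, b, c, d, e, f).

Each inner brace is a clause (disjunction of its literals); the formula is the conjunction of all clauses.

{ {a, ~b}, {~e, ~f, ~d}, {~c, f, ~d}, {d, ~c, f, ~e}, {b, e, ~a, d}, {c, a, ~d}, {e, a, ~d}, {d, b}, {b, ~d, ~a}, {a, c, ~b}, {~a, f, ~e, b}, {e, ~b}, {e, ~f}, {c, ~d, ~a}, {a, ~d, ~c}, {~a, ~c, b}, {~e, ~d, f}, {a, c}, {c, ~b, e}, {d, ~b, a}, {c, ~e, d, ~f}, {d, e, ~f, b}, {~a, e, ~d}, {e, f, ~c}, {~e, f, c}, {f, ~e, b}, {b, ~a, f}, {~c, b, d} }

Try a = 1.
Try d = 0.
From the singleton clause (b), b = 1.
From the singleton clause (e), e = 1.
Try c = 1.
From the singleton clause (f), f = 1.
Every clause now holds.
A satisfying assignment: a: 1,  b: 1,  c: 1,  d: 0,  e: 1,  f: 1.

Yes, satisfiable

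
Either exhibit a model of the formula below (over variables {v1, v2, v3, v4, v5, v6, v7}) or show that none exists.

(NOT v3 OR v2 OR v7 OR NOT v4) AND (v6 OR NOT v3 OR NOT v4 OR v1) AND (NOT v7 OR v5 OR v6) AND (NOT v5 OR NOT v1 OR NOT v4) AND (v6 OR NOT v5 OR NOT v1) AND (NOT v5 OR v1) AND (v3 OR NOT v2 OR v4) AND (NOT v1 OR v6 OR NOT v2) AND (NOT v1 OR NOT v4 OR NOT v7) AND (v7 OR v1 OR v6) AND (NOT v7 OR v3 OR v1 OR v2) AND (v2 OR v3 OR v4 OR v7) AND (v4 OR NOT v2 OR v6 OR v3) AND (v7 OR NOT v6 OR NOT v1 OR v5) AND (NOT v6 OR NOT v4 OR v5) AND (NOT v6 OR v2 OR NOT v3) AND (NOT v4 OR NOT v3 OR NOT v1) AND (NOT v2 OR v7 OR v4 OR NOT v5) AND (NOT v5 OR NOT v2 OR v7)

Try v5 = false.
Try v7 = true.
From the singleton clause (v6), v6 = true.
From the singleton clause (NOT v4), v4 = false.
Try v3 = true.
From the singleton clause (v2), v2 = true.
Every clause is now satisfied; v1 is unconstrained.

v1 ↦ true,  v2 ↦ true,  v3 ↦ true,  v4 ↦ false,  v5 ↦ false,  v6 ↦ true,  v7 ↦ true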